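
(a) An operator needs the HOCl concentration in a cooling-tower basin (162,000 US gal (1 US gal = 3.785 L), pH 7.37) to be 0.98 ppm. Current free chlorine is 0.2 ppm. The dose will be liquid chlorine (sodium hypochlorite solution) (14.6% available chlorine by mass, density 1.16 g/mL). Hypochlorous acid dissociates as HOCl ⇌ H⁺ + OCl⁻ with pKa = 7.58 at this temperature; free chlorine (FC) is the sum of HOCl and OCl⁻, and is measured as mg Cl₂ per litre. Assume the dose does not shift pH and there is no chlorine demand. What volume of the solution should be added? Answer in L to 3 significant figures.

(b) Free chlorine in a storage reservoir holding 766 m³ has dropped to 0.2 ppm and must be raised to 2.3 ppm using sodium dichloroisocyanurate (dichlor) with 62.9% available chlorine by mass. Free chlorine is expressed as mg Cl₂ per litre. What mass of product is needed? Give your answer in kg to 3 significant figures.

(a) 5.01 L; (b) 2.56 kg

(a) Volume: 162,000 US gal × 3.785 L/gal = 613,170 L.
(a) [OCl⁻]/[HOCl] = 10^(pH − pKa) = 10^(7.37 − 7.58) = 0.6166; fraction as HOCl = 1/(1 + 0.6166) = 0.6186.
(a) Free chlorine required for 0.98 ppm HOCl: 0.98 / 0.6186 = 1.584 ppm.
(a) FC to add: 1.584 − 0.2 = 1.384 mg/L as Cl₂.
(a) Cl₂ equivalent: 1.384 mg/L × 613,170 L = 848.8 g.
(a) Product at 14.6% available Cl: 848.8 / 0.146 = 5814 g.
(a) Volume: 5814 g ÷ 1.16 g/mL = 5012 mL.

(b) Volume: 766 m³ = 766,000 L.
(b) Chlorine deficit: 2.3 − 0.2 = 2.1 ppm = 2.1 mg/L as Cl₂.
(b) Cl₂ equivalent needed: 2.1 mg/L × 766,000 L = 1,609,000 mg = 1609 g.
(b) Product at 62.9% available chlorine: 1609 / 0.629 = 2557 g.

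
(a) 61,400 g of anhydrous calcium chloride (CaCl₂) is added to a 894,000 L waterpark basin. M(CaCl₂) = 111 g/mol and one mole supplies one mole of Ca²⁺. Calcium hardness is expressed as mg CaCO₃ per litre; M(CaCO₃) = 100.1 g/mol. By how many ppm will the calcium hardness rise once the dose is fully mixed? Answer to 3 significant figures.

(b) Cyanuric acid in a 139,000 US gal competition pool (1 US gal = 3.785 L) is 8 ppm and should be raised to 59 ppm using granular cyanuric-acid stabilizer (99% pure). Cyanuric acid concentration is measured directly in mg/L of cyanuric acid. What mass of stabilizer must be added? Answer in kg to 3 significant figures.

(a) Moles of Ca²⁺: 61,400 g ÷ 111 g/mol = 553.2 mol.
(a) As CaCO₃: 553.2 mol × 100.1 g/mol = 55,370 g.
(a) Rise: 55,370 g / 894,000 L × 1000 = 61.94 mg/L.

(b) Volume: 139,000 US gal × 3.785 L/gal = 526,115 L.
(b) CYA to add: (59 − 8) = 51 mg/L × 526,115 L = 26,830 g cyanuric acid.
(b) At 99% purity: 26,830 / 0.99 = 27,100 g product.

(a) 61.9 ppm; (b) 27.1 kg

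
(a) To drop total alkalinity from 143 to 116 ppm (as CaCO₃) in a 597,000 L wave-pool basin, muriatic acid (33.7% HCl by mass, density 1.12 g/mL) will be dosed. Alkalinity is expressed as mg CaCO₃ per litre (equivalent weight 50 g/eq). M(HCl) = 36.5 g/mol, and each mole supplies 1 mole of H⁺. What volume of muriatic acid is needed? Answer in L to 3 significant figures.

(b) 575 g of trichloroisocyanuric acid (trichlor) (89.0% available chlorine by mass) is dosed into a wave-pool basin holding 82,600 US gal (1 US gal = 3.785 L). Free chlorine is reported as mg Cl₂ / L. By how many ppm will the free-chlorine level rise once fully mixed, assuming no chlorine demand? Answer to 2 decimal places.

(a) 31.2 L; (b) 1.64 ppm

(a) Alkalinity to neutralize: (143 − 116) = 27 mg/L as CaCO₃ × 597,000 L = 16,120 g as CaCO₃.
(a) Equivalents of H⁺ required: 16,120 ÷ 50 g/eq = 322.4 eq = 322.4 mol HCl.
(a) Mass of HCl: 322.4 × 36.5 = 11,770 g.
(a) Mass of 33.7% solution: 11,770 / 0.337 = 34,920 g.
(a) Volume: 34,920 g ÷ 1.12 g/mL = 31,180 mL.

(b) Volume: 82,600 US gal × 3.785 L/gal = 312,641 L.
(b) Available chlorine delivered: 575 g × 0.89 = 511.8 g as Cl₂.
(b) Concentration rise: 511.8 g / 312,641 L = 1.637 mg/L = 1.64 ppm.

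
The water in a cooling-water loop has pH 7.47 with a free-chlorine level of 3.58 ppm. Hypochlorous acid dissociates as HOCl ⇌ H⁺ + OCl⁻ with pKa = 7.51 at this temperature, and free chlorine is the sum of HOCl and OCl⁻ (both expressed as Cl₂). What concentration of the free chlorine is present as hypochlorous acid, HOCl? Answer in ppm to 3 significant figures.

1.87 ppm

[OCl⁻]/[HOCl] = 10^(pH − pKa) = 10^(7.47 − 7.51) = 10^-0.04 = 0.912.
Fraction as HOCl = 1 / (1 + 0.912) = 0.523.
HOCl = 0.523 × 3.58 ppm = 1.872 ppm.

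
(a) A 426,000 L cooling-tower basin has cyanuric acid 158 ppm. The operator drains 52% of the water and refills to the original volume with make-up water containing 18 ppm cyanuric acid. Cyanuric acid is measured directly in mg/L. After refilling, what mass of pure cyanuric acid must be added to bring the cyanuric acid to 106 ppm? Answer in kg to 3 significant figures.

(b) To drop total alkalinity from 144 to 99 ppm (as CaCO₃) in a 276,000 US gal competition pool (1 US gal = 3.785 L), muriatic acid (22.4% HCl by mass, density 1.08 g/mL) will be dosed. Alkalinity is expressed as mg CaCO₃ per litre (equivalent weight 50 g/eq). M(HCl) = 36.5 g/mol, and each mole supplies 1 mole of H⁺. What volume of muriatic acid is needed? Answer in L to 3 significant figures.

(a) 8.86 kg; (b) 142 L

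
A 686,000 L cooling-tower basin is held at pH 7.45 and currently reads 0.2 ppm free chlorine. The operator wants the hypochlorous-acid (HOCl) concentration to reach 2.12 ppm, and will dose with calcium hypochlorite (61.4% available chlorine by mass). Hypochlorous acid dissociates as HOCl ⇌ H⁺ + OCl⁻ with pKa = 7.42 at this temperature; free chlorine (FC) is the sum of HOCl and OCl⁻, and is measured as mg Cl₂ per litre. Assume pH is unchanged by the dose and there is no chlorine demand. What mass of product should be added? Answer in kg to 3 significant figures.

4.68 kg

[OCl⁻]/[HOCl] = 10^(pH − pKa) = 10^(7.45 − 7.42) = 1.072; fraction as HOCl = 1/(1 + 1.072) = 0.4827.
Free chlorine required for 2.12 ppm HOCl: 2.12 / 0.4827 = 4.392 ppm.
FC to add: 4.392 − 0.2 = 4.192 mg/L as Cl₂.
Cl₂ equivalent: 4.192 mg/L × 686,000 L = 2875 g.
Product at 61.4% available Cl: 2875 / 0.614 = 4683 g.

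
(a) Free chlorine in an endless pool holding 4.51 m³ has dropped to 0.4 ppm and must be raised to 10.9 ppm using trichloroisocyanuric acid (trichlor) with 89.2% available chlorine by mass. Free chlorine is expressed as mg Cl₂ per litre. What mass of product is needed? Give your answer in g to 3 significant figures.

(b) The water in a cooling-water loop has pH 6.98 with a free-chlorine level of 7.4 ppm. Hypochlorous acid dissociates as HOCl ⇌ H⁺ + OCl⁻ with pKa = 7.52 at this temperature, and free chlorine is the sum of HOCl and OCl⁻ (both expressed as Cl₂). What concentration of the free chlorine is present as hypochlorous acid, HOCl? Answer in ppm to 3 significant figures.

(a) Volume: 4.51 m³ = 4,510 L.
(a) Chlorine deficit: 10.9 − 0.4 = 10.5 ppm = 10.5 mg/L as Cl₂.
(a) Cl₂ equivalent needed: 10.5 mg/L × 4,510 L = 47,360 mg = 47.35 g.
(a) Product at 89.2% available chlorine: 47.35 / 0.892 = 53.09 g.

(b) [OCl⁻]/[HOCl] = 10^(pH − pKa) = 10^(6.98 − 7.52) = 10^-0.54 = 0.2884.
(b) Fraction as HOCl = 1 / (1 + 0.2884) = 0.7762.
(b) HOCl = 0.7762 × 7.4 ppm = 5.744 ppm.

(a) 53.1 g; (b) 5.74 ppm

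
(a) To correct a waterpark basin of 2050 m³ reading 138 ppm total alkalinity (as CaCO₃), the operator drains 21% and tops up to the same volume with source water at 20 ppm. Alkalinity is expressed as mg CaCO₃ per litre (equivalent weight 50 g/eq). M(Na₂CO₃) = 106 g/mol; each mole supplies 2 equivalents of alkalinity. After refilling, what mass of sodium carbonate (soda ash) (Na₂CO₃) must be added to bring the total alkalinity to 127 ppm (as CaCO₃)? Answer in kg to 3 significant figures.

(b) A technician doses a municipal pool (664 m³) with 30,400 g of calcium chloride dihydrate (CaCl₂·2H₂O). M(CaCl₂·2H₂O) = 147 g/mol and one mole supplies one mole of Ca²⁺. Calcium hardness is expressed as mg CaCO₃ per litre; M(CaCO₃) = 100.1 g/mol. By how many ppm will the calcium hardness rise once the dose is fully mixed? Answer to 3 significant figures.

(a) 29.9 kg; (b) 31.2 ppm

(a) Volume: 2050 m³ = 2,050,000 L.
(a) After draining 21% and refilling: 138 × 0.79 + 20 × 0.21 = 113.22 ppm.
(a) Deficit to target: 127 − 113.22 = 13.78 mg/L.
(a) As CaCO₃: 13.78 mg/L × 2,050,000 L = 28,250 g; ÷ 50 g/eq ÷ 2 = 282.5 mol Na₂CO₃.
(a) Mass: 282.5 × 106 = 29,940 g.

(b) Volume: 664 m³ = 664,000 L.
(b) Moles of Ca²⁺: 30,400 g ÷ 147 g/mol = 206.8 mol.
(b) As CaCO₃: 206.8 mol × 100.1 g/mol = 20,700 g.
(b) Rise: 20,700 g / 664,000 L × 1000 = 31.18 mg/L.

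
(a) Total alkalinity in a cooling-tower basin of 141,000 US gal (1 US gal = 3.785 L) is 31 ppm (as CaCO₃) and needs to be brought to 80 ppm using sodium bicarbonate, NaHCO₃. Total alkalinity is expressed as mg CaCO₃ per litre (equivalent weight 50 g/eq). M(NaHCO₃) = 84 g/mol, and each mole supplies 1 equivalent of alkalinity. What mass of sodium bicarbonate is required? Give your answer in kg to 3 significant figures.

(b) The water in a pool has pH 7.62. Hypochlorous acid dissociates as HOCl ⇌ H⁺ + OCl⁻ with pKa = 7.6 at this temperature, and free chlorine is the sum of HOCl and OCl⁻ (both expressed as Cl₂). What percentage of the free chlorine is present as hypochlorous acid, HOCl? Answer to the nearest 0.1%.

(a) Volume: 141,000 US gal × 3.785 L/gal = 533,685 L.
(a) Alkalinity to add: (80 − 31) = 49 mg/L as CaCO₃ × 533,685 L = 26,150 g as CaCO₃.
(a) Equivalents: 26,150 g ÷ 50 g/eq = 523 eq.
(a) NaHCO₃ supplies 1 eq per mole → 523 mol.
(a) Mass: 523 mol × 84 g/mol = 43,930 g.

(b) [OCl⁻]/[HOCl] = 10^(pH − pKa) = 10^(7.62 − 7.6) = 10^0.02 = 1.047.
(b) Fraction as HOCl = 1 / (1 + 1.047) = 0.4885.

(a) 43.9 kg; (b) 48.8%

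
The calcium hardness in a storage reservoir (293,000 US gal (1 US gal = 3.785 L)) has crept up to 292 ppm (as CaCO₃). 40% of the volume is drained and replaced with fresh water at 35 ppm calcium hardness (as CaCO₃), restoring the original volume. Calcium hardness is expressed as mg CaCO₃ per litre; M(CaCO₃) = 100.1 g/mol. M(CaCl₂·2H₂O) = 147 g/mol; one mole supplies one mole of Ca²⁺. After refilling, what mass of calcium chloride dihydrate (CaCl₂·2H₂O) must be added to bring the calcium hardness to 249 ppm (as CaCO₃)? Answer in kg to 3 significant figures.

Volume: 293,000 US gal × 3.785 L/gal = 1,109,005 L.
After draining 40% and refilling: 292 × 0.60 + 35 × 0.40 = 189.2 ppm.
Deficit to target: 249 − 189.2 = 59.8 mg/L.
As CaCO₃: 59.8 mg/L × 1,109,005 L = 66,320 g; ÷ 100.1 = 662.5 mol Ca²⁺.
Mass: 662.5 × 147 = 97,390 g.

97.4 kg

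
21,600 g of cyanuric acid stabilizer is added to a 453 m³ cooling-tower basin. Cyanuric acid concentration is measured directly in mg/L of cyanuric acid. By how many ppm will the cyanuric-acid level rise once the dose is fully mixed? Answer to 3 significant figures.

Volume: 453 m³ = 453,000 L.
Rise: 21,600 g / 453,000 L × 1000 = 47.68 mg/L.

47.7 ppm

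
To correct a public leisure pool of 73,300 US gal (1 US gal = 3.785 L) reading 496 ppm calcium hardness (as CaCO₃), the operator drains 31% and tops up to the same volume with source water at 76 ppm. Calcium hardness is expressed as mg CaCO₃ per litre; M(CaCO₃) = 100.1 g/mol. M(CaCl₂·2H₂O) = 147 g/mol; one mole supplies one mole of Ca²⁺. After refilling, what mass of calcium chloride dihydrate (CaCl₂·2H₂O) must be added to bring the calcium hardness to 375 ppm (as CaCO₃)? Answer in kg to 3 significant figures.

3.75 kg

Volume: 73,300 US gal × 3.785 L/gal = 277,440 L.
After draining 31% and refilling: 496 × 0.69 + 76 × 0.31 = 365.8 ppm.
Deficit to target: 375 − 365.8 = 9.2 mg/L.
As CaCO₃: 9.2 mg/L × 277,440 L = 2552 g; ÷ 100.1 = 25.5 mol Ca²⁺.
Mass: 25.5 × 147 = 3748 g.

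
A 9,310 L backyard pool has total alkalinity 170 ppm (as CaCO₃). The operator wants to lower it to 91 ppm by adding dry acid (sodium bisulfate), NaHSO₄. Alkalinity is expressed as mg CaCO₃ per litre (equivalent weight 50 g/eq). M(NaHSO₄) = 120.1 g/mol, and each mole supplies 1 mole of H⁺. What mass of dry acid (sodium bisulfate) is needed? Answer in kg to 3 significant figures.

1.77 kg

Alkalinity to neutralize: (170 − 91) = 79 mg/L as CaCO₃ × 9,310 L = 735.5 g as CaCO₃.
Equivalents of H⁺ required: 735.5 ÷ 50 g/eq = 14.71 eq = 14.71 mol NaHSO₄.
Mass of NaHSO₄: 14.71 × 120.1 = 1767 g.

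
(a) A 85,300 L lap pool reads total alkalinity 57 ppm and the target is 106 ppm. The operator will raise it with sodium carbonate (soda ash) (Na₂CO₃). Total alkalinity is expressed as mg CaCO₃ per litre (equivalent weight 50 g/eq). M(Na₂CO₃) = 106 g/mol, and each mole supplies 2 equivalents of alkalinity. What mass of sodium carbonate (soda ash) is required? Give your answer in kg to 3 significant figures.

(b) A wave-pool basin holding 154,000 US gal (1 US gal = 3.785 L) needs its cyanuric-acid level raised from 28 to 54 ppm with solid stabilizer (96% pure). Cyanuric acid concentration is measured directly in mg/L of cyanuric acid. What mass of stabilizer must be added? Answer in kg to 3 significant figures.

(a) 4.43 kg; (b) 15.8 kg

(a) Alkalinity to add: (106 − 57) = 49 mg/L as CaCO₃ × 85,300 L = 4180 g as CaCO₃.
(a) Equivalents: 4180 g ÷ 50 g/eq = 83.59 eq.
(a) Each mole of Na₂CO₃ supplies 2 eq, so 83.59 / 2 = 41.8 mol.
(a) Mass: 41.8 mol × 106 g/mol = 4430 g.

(b) Volume: 154,000 US gal × 3.785 L/gal = 582,890 L.
(b) CYA to add: (54 − 28) = 26 mg/L × 582,890 L = 15,160 g cyanuric acid.
(b) At 96% purity: 15,160 / 0.96 = 15,790 g product.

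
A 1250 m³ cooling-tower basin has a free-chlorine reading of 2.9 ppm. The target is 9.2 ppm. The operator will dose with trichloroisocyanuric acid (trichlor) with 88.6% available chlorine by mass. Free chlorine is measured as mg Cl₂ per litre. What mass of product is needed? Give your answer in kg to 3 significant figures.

Volume: 1250 m³ = 1,250,000 L.
Chlorine deficit: 9.2 − 2.9 = 6.3 ppm = 6.3 mg/L as Cl₂.
Cl₂ equivalent needed: 6.3 mg/L × 1,250,000 L = 7,875,000 mg = 7875 g.
Product at 88.6% available chlorine: 7875 / 0.886 = 8888 g.

8.89 kg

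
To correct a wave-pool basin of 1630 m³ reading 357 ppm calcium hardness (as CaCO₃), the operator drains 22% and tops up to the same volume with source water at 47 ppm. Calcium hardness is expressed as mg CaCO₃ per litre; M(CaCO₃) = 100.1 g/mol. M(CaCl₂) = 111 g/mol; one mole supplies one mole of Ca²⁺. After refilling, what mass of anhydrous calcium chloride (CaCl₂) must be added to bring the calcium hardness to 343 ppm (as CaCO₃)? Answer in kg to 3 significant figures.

98.0 kg

Volume: 1630 m³ = 1,630,000 L.
After draining 22% and refilling: 357 × 0.78 + 47 × 0.22 = 288.8 ppm.
Deficit to target: 343 − 288.8 = 54.2 mg/L.
As CaCO₃: 54.2 mg/L × 1,630,000 L = 88,350 g; ÷ 100.1 = 882.6 mol Ca²⁺.
Mass: 882.6 × 111 = 97,970 g.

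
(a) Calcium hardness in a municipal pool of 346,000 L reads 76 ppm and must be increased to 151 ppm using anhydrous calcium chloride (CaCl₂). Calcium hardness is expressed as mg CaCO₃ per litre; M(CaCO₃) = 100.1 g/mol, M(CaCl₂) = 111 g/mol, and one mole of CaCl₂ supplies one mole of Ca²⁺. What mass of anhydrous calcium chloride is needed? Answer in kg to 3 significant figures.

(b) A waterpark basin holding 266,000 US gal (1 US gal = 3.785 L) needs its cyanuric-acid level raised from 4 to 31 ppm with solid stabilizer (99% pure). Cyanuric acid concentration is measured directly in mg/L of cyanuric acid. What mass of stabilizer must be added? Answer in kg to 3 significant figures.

(a) Hardness to add: (151 − 76) = 75 mg/L as CaCO₃ × 346,000 L = 25,950 g as CaCO₃.
(a) Moles of Ca²⁺ (1 mol Ca²⁺ ≡ 1 mol CaCO₃): 25,950 / 100.1 g/mol = 259.2 mol.
(a) Mass of CaCl₂: 259.2 × 111 = 28,780 g.

(b) Volume: 266,000 US gal × 3.785 L/gal = 1,006,810 L.
(b) CYA to add: (31 − 4) = 27 mg/L × 1,006,810 L = 27,180 g cyanuric acid.
(b) At 99% purity: 27,180 / 0.99 = 27,460 g product.

(a) 28.8 kg; (b) 27.5 kg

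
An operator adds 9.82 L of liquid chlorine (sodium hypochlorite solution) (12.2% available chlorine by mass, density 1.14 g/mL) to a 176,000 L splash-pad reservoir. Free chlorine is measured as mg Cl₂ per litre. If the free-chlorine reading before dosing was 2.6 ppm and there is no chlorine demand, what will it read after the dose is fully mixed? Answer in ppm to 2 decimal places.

10.36 ppm

Mass of solution: 9.82 L × 1000 mL/L × 1.14 g/mL = 11,190 g.
Available chlorine delivered: 11,190 g × 0.122 = 1366 g as Cl₂.
Concentration rise: 1366 g / 176,000 L = 7.76 mg/L = 7.76 ppm.
Final FC: 2.6 + 7.76 = 10.36 ppm.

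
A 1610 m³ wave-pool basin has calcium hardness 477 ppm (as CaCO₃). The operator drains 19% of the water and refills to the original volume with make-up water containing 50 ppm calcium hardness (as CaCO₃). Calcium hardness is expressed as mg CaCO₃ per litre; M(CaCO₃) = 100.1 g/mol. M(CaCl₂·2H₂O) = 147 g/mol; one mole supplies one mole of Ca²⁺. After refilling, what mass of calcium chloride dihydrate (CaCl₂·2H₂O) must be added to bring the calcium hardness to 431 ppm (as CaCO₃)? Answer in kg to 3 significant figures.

83.1 kg

Volume: 1610 m³ = 1,610,000 L.
After draining 19% and refilling: 477 × 0.81 + 50 × 0.19 = 395.87 ppm.
Deficit to target: 431 − 395.87 = 35.13 mg/L.
As CaCO₃: 35.13 mg/L × 1,610,000 L = 56,560 g; ÷ 100.1 = 565 mol Ca²⁺.
Mass: 565 × 147 = 83,060 g.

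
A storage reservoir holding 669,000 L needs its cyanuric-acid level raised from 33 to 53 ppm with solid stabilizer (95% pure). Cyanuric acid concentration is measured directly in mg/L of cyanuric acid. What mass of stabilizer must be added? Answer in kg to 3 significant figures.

14.1 kg

CYA to add: (53 − 33) = 20 mg/L × 669,000 L = 13,380 g cyanuric acid.
At 95% purity: 13,380 / 0.95 = 14,080 g product.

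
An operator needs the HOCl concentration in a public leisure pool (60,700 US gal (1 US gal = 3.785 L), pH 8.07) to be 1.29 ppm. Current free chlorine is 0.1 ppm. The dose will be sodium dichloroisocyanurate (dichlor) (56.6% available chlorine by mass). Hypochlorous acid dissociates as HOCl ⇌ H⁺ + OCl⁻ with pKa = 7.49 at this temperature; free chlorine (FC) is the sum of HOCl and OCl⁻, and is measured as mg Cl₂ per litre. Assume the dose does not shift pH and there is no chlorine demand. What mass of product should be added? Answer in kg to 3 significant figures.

Volume: 60,700 US gal × 3.785 L/gal = 229,750 L.
[OCl⁻]/[HOCl] = 10^(pH − pKa) = 10^(8.07 − 7.49) = 3.802; fraction as HOCl = 1/(1 + 3.802) = 0.2083.
Free chlorine required for 1.29 ppm HOCl: 1.29 / 0.2083 = 6.194 ppm.
FC to add: 6.194 − 0.1 = 6.094 mg/L as Cl₂.
Cl₂ equivalent: 6.094 mg/L × 229,750 L = 1400 g.
Product at 56.6% available Cl: 1400 / 0.566 = 2474 g.

2.47 kg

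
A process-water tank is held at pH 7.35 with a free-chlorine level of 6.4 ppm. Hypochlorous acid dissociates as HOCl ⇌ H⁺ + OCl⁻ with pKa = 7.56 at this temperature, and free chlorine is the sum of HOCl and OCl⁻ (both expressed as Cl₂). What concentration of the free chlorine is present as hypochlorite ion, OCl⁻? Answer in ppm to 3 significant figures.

2.44 ppm

[OCl⁻]/[HOCl] = 10^(pH − pKa) = 10^(7.35 − 7.56) = 10^-0.21 = 0.6166.
Fraction as HOCl = 1 / (1 + 0.6166) = 0.6186.
OCl⁻ = (1 − 0.6186) × 6.4 ppm = 2.441 ppm.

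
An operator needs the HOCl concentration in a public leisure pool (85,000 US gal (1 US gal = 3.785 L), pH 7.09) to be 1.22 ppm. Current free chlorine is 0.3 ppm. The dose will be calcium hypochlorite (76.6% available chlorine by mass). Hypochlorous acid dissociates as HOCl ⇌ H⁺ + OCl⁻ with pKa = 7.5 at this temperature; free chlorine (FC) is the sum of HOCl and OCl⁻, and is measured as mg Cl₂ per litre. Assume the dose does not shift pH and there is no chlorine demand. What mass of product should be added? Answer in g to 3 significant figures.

586 g

Volume: 85,000 US gal × 3.785 L/gal = 321,725 L.
[OCl⁻]/[HOCl] = 10^(pH − pKa) = 10^(7.09 − 7.5) = 0.389; fraction as HOCl = 1/(1 + 0.389) = 0.7199.
Free chlorine required for 1.22 ppm HOCl: 1.22 / 0.7199 = 1.695 ppm.
FC to add: 1.695 − 0.3 = 1.395 mg/L as Cl₂.
Cl₂ equivalent: 1.395 mg/L × 321,725 L = 448.7 g.
Product at 76.6% available Cl: 448.7 / 0.766 = 585.8 g.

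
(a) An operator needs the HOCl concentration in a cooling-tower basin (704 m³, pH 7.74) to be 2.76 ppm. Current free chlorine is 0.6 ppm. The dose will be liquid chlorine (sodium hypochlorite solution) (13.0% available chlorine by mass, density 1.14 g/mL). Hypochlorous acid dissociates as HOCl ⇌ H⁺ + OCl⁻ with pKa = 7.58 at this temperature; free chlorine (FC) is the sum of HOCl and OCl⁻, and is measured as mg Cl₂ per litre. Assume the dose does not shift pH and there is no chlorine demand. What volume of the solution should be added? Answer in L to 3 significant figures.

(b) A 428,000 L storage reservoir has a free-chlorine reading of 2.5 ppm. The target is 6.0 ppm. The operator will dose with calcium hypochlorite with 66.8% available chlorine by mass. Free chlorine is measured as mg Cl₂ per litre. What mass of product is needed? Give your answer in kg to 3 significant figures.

(a) 29.2 L; (b) 2.24 kg

(a) Volume: 704 m³ = 704,000 L.
(a) [OCl⁻]/[HOCl] = 10^(pH − pKa) = 10^(7.74 − 7.58) = 1.445; fraction as HOCl = 1/(1 + 1.445) = 0.4089.
(a) Free chlorine required for 2.76 ppm HOCl: 2.76 / 0.4089 = 6.749 ppm.
(a) FC to add: 6.749 − 0.6 = 6.149 mg/L as Cl₂.
(a) Cl₂ equivalent: 6.149 mg/L × 704,000 L = 4329 g.
(a) Product at 13.0% available Cl: 4329 / 0.13 = 33,300 g.
(a) Volume: 33,300 g ÷ 1.14 g/mL = 29,210 mL.

(b) Chlorine deficit: 6.0 − 2.5 = 3.5 ppm = 3.5 mg/L as Cl₂.
(b) Cl₂ equivalent needed: 3.5 mg/L × 428,000 L = 1,498,000 mg = 1498 g.
(b) Product at 66.8% available chlorine: 1498 / 0.668 = 2243 g.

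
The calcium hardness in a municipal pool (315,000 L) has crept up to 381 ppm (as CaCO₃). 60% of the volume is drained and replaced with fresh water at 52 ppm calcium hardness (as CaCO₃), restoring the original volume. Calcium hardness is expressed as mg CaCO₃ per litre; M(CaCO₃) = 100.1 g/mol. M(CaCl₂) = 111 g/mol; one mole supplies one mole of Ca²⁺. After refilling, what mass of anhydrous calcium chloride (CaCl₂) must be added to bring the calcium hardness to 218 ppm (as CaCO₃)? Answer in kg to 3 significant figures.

After draining 60% and refilling: 381 × 0.40 + 52 × 0.60 = 183.6 ppm.
Deficit to target: 218 − 183.6 = 34.4 mg/L.
As CaCO₃: 34.4 mg/L × 315,000 L = 10,840 g; ÷ 100.1 = 108.3 mol Ca²⁺.
Mass: 108.3 × 111 = 12,020 g.

12.0 kg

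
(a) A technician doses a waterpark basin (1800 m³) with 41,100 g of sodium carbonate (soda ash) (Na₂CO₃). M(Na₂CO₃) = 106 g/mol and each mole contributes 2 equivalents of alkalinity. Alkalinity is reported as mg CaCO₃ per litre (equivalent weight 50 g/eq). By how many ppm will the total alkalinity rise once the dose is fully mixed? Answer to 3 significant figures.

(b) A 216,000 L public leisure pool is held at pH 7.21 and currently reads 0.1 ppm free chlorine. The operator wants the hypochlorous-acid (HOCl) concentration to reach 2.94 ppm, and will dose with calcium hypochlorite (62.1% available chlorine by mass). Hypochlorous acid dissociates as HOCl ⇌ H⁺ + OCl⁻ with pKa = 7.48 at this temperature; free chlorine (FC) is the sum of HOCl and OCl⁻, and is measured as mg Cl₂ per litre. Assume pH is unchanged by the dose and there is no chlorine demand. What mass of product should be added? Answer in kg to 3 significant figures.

(a) 21.5 ppm; (b) 1.54 kg

(a) Volume: 1800 m³ = 1,800,000 L.
(a) Moles of Na₂CO₃: 41,100 g ÷ 106 g/mol = 387.7 mol → 775.5 eq of alkalinity.
(a) As CaCO₃: 775.5 eq × 50 g/eq = 38,770 g.
(a) Rise: 38,770 g / 1,800,000 L × 1000 = 21.54 mg/L.

(b) [OCl⁻]/[HOCl] = 10^(pH − pKa) = 10^(7.21 − 7.48) = 0.537; fraction as HOCl = 1/(1 + 0.537) = 0.6506.
(b) Free chlorine required for 2.94 ppm HOCl: 2.94 / 0.6506 = 4.519 ppm.
(b) FC to add: 4.519 − 0.1 = 4.419 mg/L as Cl₂.
(b) Cl₂ equivalent: 4.419 mg/L × 216,000 L = 954.5 g.
(b) Product at 62.1% available Cl: 954.5 / 0.621 = 1537 g.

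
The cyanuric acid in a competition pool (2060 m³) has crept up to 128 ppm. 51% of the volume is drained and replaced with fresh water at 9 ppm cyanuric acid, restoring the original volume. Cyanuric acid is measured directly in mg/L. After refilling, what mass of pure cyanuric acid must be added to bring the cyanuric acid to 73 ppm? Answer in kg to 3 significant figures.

11.7 kg

Volume: 2060 m³ = 2,060,000 L.
After draining 51% and refilling: 128 × 0.49 + 9 × 0.51 = 67.31 ppm.
Deficit to target: 73 − 67.31 = 5.69 mg/L.
Mass: 5.69 mg/L × 2,060,000 L = 11,720 g cyanuric acid.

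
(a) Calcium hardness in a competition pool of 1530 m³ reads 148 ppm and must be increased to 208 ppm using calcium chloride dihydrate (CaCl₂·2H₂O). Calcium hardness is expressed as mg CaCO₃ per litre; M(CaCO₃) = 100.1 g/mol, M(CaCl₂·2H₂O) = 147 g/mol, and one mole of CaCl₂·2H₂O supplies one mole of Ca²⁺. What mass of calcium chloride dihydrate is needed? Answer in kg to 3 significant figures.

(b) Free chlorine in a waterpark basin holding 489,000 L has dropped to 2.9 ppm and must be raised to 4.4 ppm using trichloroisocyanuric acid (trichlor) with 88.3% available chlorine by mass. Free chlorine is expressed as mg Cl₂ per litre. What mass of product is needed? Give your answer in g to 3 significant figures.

(a) 135 kg; (b) 831 g

(a) Volume: 1530 m³ = 1,530,000 L.
(a) Hardness to add: (208 − 148) = 60 mg/L as CaCO₃ × 1,530,000 L = 91,800 g as CaCO₃.
(a) Moles of Ca²⁺ (1 mol Ca²⁺ ≡ 1 mol CaCO₃): 91,800 / 100.1 g/mol = 917.1 mol.
(a) Mass of CaCl₂·2H₂O: 917.1 × 147 = 134,800 g.

(b) Chlorine deficit: 4.4 − 2.9 = 1.5 ppm = 1.5 mg/L as Cl₂.
(b) Cl₂ equivalent needed: 1.5 mg/L × 489,000 L = 733,500 mg = 733.5 g.
(b) Product at 88.3% available chlorine: 733.5 / 0.883 = 830.7 g.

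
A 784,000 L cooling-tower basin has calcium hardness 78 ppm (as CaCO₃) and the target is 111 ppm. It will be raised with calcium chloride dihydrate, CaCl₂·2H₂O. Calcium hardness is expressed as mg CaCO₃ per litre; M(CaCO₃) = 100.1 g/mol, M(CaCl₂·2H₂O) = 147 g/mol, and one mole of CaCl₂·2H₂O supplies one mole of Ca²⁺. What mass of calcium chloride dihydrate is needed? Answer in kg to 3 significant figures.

Hardness to add: (111 − 78) = 33 mg/L as CaCO₃ × 784,000 L = 25,870 g as CaCO₃.
Moles of Ca²⁺ (1 mol Ca²⁺ ≡ 1 mol CaCO₃): 25,870 / 100.1 g/mol = 258.5 mol.
Mass of CaCl₂·2H₂O: 258.5 × 147 = 37,990 g.

38.0 kg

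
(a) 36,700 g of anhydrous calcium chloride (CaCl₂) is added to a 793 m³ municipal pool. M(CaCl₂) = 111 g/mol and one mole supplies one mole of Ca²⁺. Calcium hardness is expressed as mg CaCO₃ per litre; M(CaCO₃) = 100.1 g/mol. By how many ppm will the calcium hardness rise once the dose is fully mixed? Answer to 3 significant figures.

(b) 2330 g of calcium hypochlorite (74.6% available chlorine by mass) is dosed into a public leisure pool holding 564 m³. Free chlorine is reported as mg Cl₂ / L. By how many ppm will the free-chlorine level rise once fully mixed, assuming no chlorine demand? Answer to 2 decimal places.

(a) Volume: 793 m³ = 793,000 L.
(a) Moles of Ca²⁺: 36,700 g ÷ 111 g/mol = 330.6 mol.
(a) As CaCO₃: 330.6 mol × 100.1 g/mol = 33,100 g.
(a) Rise: 33,100 g / 793,000 L × 1000 = 41.74 mg/L.

(b) Volume: 564 m³ = 564,000 L.
(b) Available chlorine delivered: 2330 g × 0.746 = 1738 g as Cl₂.
(b) Concentration rise: 1738 g / 564,000 L = 3.082 mg/L = 3.08 ppm.

(a) 41.7 ppm; (b) 3.08 ppm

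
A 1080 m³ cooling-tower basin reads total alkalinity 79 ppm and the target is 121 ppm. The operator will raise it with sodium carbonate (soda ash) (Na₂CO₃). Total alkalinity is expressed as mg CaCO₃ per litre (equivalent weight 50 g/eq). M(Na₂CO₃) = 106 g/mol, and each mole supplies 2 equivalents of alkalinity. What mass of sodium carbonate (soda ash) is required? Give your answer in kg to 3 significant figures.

48.1 kg

Volume: 1080 m³ = 1,080,000 L.
Alkalinity to add: (121 − 79) = 42 mg/L as CaCO₃ × 1,080,000 L = 45,360 g as CaCO₃.
Equivalents: 45,360 g ÷ 50 g/eq = 907.2 eq.
Each mole of Na₂CO₃ supplies 2 eq, so 907.2 / 2 = 453.6 mol.
Mass: 453.6 mol × 106 g/mol = 48,080 g.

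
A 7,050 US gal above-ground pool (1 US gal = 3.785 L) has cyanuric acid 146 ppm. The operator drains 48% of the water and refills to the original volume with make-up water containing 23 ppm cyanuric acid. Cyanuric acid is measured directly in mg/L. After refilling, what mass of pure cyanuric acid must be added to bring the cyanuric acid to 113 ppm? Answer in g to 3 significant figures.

Volume: 7,050 US gal × 3.785 L/gal = 26,684 L.
After draining 48% and refilling: 146 × 0.52 + 23 × 0.48 = 86.96 ppm.
Deficit to target: 113 − 86.96 = 26.04 mg/L.
Mass: 26.04 mg/L × 26,684 L = 694.9 g cyanuric acid.

695 g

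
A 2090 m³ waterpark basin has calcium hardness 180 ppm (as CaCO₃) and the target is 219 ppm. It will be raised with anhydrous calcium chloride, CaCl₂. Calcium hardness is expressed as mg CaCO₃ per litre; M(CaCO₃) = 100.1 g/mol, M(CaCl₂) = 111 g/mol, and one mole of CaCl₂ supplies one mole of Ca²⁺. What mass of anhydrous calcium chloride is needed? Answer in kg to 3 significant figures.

90.4 kg

Volume: 2090 m³ = 2,090,000 L.
Hardness to add: (219 − 180) = 39 mg/L as CaCO₃ × 2,090,000 L = 81,510 g as CaCO₃.
Moles of Ca²⁺ (1 mol Ca²⁺ ≡ 1 mol CaCO₃): 81,510 / 100.1 g/mol = 814.3 mol.
Mass of CaCl₂: 814.3 × 111 = 90,390 g.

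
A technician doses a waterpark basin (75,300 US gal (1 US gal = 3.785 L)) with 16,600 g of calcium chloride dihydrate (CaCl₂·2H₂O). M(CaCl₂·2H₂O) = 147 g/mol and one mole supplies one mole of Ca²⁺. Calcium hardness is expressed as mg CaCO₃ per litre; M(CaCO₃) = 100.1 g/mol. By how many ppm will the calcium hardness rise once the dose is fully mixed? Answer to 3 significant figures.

39.7 ppm

Volume: 75,300 US gal × 3.785 L/gal = 285,010 L.
Moles of Ca²⁺: 16,600 g ÷ 147 g/mol = 112.9 mol.
As CaCO₃: 112.9 mol × 100.1 g/mol = 11,300 g.
Rise: 11,300 g / 285,010 L × 1000 = 39.66 mg/L.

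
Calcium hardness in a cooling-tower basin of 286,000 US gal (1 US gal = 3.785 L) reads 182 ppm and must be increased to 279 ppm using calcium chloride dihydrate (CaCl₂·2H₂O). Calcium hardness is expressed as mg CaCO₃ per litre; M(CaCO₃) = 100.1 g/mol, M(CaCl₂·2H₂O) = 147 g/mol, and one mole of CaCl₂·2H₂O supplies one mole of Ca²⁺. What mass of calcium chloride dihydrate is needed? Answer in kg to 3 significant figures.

Volume: 286,000 US gal × 3.785 L/gal = 1,082,510 L.
Hardness to add: (279 − 182) = 97 mg/L as CaCO₃ × 1,082,510 L = 105,000 g as CaCO₃.
Moles of Ca²⁺ (1 mol Ca²⁺ ≡ 1 mol CaCO₃): 105,000 / 100.1 g/mol = 1049 mol.
Mass of CaCl₂·2H₂O: 1049 × 147 = 154,200 g.

154 kg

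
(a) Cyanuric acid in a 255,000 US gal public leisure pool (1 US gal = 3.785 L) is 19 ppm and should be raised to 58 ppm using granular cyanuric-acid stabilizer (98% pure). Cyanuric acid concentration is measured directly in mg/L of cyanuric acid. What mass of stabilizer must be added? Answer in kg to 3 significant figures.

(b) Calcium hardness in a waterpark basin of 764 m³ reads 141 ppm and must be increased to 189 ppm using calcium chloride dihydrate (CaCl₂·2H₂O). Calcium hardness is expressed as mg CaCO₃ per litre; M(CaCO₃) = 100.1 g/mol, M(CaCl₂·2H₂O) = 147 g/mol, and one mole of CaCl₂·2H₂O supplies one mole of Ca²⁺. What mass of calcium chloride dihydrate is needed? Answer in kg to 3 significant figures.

(a) 38.4 kg; (b) 53.9 kg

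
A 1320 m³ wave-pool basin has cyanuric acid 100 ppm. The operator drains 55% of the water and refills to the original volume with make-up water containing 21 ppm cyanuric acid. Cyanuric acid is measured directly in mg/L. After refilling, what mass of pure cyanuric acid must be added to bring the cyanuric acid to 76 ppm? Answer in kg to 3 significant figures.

25.7 kg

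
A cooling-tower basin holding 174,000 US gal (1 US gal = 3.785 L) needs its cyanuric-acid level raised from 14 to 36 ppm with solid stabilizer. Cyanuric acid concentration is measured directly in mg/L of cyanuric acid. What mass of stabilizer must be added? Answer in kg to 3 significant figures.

Volume: 174,000 US gal × 3.785 L/gal = 658,590 L.
CYA to add: (36 − 14) = 22 mg/L × 658,590 L = 14,490 g cyanuric acid.

14.5 kg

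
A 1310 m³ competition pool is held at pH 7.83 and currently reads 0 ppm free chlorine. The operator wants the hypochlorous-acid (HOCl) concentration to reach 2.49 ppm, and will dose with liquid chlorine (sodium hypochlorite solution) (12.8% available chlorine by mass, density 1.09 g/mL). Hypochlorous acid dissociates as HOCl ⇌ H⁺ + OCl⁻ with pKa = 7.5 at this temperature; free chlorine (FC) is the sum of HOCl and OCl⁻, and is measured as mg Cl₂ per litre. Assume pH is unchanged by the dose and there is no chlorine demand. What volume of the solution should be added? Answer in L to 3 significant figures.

73.4 L

Volume: 1310 m³ = 1,310,000 L.
[OCl⁻]/[HOCl] = 10^(pH − pKa) = 10^(7.83 − 7.5) = 2.138; fraction as HOCl = 1/(1 + 2.138) = 0.3187.
Free chlorine required for 2.49 ppm HOCl: 2.49 / 0.3187 = 7.814 ppm.
FC to add: 7.814 − 0 = 7.814 mg/L as Cl₂.
Cl₂ equivalent: 7.814 mg/L × 1,310,000 L = 10,240 g.
Product at 12.8% available Cl: 10,240 / 0.128 = 79,970 g.
Volume: 79,970 g ÷ 1.09 g/mL = 73,360 mL.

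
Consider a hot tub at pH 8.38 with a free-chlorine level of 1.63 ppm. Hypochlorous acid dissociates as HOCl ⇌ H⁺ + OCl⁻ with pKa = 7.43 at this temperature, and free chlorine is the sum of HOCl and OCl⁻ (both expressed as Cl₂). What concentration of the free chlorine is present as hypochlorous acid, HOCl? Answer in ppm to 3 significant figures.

[OCl⁻]/[HOCl] = 10^(pH − pKa) = 10^(8.38 − 7.43) = 10^0.95 = 8.913.
Fraction as HOCl = 1 / (1 + 8.913) = 0.1009.
HOCl = 0.1009 × 1.63 ppm = 0.1644 ppm.

0.164 ppm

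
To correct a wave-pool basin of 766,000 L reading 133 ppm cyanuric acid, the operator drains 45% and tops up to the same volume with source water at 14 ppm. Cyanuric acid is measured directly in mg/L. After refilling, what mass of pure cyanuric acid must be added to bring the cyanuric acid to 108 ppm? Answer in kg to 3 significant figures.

After draining 45% and refilling: 133 × 0.55 + 14 × 0.45 = 79.45 ppm.
Deficit to target: 108 − 79.45 = 28.55 mg/L.
Mass: 28.55 mg/L × 766,000 L = 21,870 g cyanuric acid.

21.9 kg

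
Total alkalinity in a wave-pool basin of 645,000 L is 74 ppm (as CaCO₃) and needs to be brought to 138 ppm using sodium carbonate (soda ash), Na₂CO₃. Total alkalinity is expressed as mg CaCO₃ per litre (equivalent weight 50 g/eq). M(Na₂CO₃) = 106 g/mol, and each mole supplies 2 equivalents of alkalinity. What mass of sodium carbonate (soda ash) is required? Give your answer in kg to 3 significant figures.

Alkalinity to add: (138 − 74) = 64 mg/L as CaCO₃ × 645,000 L = 41,280 g as CaCO₃.
Equivalents: 41,280 g ÷ 50 g/eq = 825.6 eq.
Each mole of Na₂CO₃ supplies 2 eq, so 825.6 / 2 = 412.8 mol.
Mass: 412.8 mol × 106 g/mol = 43,760 g.

43.8 kg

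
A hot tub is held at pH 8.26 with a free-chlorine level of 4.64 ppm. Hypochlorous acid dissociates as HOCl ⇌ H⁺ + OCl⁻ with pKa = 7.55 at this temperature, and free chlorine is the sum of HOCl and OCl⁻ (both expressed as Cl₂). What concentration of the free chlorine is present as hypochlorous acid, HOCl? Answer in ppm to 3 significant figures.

0.757 ppm

[OCl⁻]/[HOCl] = 10^(pH − pKa) = 10^(8.26 − 7.55) = 10^0.71 = 5.129.
Fraction as HOCl = 1 / (1 + 5.129) = 0.1632.
HOCl = 0.1632 × 4.64 ppm = 0.7571 ppm.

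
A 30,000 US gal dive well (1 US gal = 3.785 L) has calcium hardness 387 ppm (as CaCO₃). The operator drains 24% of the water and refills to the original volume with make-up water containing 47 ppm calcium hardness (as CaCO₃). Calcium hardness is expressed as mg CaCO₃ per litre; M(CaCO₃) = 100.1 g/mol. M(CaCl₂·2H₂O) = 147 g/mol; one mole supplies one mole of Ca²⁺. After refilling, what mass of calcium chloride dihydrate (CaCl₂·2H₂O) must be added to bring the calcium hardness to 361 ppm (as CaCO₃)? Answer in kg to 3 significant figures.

Volume: 30,000 US gal × 3.785 L/gal = 113,550 L.
After draining 24% and refilling: 387 × 0.76 + 47 × 0.24 = 305.4 ppm.
Deficit to target: 361 − 305.4 = 55.6 mg/L.
As CaCO₃: 55.6 mg/L × 113,550 L = 6313 g; ÷ 100.1 = 63.07 mol Ca²⁺.
Mass: 63.07 × 147 = 9271 g.

9.27 kg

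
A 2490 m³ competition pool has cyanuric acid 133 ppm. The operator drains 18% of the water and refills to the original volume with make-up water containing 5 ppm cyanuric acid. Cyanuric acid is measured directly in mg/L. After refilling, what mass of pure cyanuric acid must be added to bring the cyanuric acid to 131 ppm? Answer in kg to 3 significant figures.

Volume: 2490 m³ = 2,490,000 L.
After draining 18% and refilling: 133 × 0.82 + 5 × 0.18 = 109.96 ppm.
Deficit to target: 131 − 109.96 = 21.04 mg/L.
Mass: 21.04 mg/L × 2,490,000 L = 52,390 g cyanuric acid.

52.4 kg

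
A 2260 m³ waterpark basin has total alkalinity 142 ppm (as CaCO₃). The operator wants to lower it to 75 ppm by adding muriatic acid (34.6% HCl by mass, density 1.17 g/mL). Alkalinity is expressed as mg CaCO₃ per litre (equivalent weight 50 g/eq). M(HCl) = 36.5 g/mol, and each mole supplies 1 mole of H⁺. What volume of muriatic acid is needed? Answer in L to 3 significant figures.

Volume: 2260 m³ = 2,260,000 L.
Alkalinity to neutralize: (142 − 75) = 67 mg/L as CaCO₃ × 2,260,000 L = 151,400 g as CaCO₃.
Equivalents of H⁺ required: 151,400 ÷ 50 g/eq = 3028 eq = 3028 mol HCl.
Mass of HCl: 3028 × 36.5 = 110,500 g.
Mass of 34.6% solution: 110,500 / 0.346 = 319,500 g.
Volume: 319,500 g ÷ 1.17 g/mL = 273,100 mL.

273 L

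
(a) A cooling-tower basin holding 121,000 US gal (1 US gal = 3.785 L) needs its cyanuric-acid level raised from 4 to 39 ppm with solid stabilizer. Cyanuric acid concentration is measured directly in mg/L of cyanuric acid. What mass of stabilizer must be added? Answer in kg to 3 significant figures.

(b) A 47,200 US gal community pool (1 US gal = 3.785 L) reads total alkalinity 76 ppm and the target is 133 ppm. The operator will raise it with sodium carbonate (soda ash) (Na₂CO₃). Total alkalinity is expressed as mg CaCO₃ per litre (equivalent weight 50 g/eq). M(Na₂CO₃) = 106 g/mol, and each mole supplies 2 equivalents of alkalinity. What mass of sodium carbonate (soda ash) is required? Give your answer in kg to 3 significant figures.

(a) 16.0 kg; (b) 10.8 kg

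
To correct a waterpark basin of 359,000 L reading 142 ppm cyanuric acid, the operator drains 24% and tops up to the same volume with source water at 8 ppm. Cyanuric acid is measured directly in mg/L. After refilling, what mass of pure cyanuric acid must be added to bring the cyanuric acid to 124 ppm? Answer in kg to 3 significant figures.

After draining 24% and refilling: 142 × 0.76 + 8 × 0.24 = 109.84 ppm.
Deficit to target: 124 − 109.84 = 14.16 mg/L.
Mass: 14.16 mg/L × 359,000 L = 5083 g cyanuric acid.

5.08 kg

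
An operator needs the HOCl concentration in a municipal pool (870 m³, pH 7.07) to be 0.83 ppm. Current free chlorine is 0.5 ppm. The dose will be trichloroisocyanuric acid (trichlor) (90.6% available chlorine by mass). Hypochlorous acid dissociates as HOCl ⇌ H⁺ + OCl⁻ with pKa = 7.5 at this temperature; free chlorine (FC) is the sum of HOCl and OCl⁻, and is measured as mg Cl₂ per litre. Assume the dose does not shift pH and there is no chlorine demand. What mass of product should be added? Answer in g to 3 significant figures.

Volume: 870 m³ = 870,000 L.
[OCl⁻]/[HOCl] = 10^(pH − pKa) = 10^(7.07 − 7.5) = 0.3715; fraction as HOCl = 1/(1 + 0.3715) = 0.7291.
Free chlorine required for 0.83 ppm HOCl: 0.83 / 0.7291 = 1.138 ppm.
FC to add: 1.138 − 0.5 = 0.6384 mg/L as Cl₂.
Cl₂ equivalent: 0.6384 mg/L × 870,000 L = 555.4 g.
Product at 90.6% available Cl: 555.4 / 0.906 = 613 g.

613 g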